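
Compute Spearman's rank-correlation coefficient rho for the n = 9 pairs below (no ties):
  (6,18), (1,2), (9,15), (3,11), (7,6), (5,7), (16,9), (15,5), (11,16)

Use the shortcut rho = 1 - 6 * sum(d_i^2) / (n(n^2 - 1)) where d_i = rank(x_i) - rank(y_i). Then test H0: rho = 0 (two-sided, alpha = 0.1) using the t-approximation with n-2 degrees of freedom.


Step 1: Rank x and y separately (midranks; no ties here).
rank(x): 6->4, 1->1, 9->6, 3->2, 7->5, 5->3, 16->9, 15->8, 11->7
rank(y): 18->9, 2->1, 15->7, 11->6, 6->3, 7->4, 9->5, 5->2, 16->8
Step 2: d_i = R_x(i) - R_y(i); compute d_i^2.
  (4-9)^2=25, (1-1)^2=0, (6-7)^2=1, (2-6)^2=16, (5-3)^2=4, (3-4)^2=1, (9-5)^2=16, (8-2)^2=36, (7-8)^2=1
sum(d^2) = 100.
Step 3: rho = 1 - 6*100 / (9*(9^2 - 1)) = 1 - 600/720 = 0.166667.
Step 4: Under H0, t = rho * sqrt((n-2)/(1-rho^2)) = 0.4472 ~ t(7).
Step 5: Two-sided p-value from the t-distribution with 7 df = 0.668231.
Step 6: alpha = 0.1. fail to reject H0.

rho = 0.1667, p = 0.668231, fail to reject H0 at alpha = 0.1.


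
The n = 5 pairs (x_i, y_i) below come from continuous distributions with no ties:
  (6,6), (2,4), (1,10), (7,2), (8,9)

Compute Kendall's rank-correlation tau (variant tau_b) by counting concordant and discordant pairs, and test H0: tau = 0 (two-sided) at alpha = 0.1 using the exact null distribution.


Step 1: Enumerate the 10 unordered pairs (i,j) with i<j and classify each by sign(x_j-x_i) * sign(y_j-y_i).
  (1,2):dx=-4,dy=-2->C; (1,3):dx=-5,dy=+4->D; (1,4):dx=+1,dy=-4->D; (1,5):dx=+2,dy=+3->C
  (2,3):dx=-1,dy=+6->D; (2,4):dx=+5,dy=-2->D; (2,5):dx=+6,dy=+5->C; (3,4):dx=+6,dy=-8->D
  (3,5):dx=+7,dy=-1->D; (4,5):dx=+1,dy=+7->C
Step 2: C = 4, D = 6, total pairs = 10.
Step 3: tau = (C - D)/(n(n-1)/2) = (4 - 6)/10 = -0.200000.
Step 4: Exact two-sided p-value (enumerate n! = 120 permutations of y under H0): p = 0.816667.
Step 5: alpha = 0.1. fail to reject H0.

tau_b = -0.2000 (C=4, D=6), p = 0.816667, fail to reject H0.


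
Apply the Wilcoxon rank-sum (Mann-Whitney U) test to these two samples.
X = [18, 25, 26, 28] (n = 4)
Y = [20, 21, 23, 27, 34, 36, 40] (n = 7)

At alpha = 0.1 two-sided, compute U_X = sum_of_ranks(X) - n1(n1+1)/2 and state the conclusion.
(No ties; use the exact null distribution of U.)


Step 1: Combine and sort all 11 observations; assign midranks.
sorted (value, group): (18,X), (20,Y), (21,Y), (23,Y), (25,X), (26,X), (27,Y), (28,X), (34,Y), (36,Y), (40,Y)
ranks: 18->1, 20->2, 21->3, 23->4, 25->5, 26->6, 27->7, 28->8, 34->9, 36->10, 40->11
Step 2: Rank sum for X: R1 = 1 + 5 + 6 + 8 = 20.
Step 3: U_X = R1 - n1(n1+1)/2 = 20 - 4*5/2 = 20 - 10 = 10.
       U_Y = n1*n2 - U_X = 28 - 10 = 18.
Step 4: No ties, so the exact null distribution of U (based on enumerating the C(11,4) = 330 equally likely rank assignments) gives the two-sided p-value.
Step 5: p-value = 0.527273; compare to alpha = 0.1. fail to reject H0.

U_X = 10, p = 0.527273, fail to reject H0 at alpha = 0.1.


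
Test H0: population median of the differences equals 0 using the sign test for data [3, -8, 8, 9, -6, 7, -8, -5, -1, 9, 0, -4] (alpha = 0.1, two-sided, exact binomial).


Step 1: Discard zero differences. Original n = 12; n_eff = number of nonzero differences = 11.
Nonzero differences (with sign): +3, -8, +8, +9, -6, +7, -8, -5, -1, +9, -4
Step 2: Count signs: positive = 5, negative = 6.
Step 3: Under H0: P(positive) = 0.5, so the number of positives S ~ Bin(11, 0.5).
Step 4: Two-sided exact p-value = sum of Bin(11,0.5) probabilities at or below the observed probability = 1.000000.
Step 5: alpha = 0.1. fail to reject H0.

n_eff = 11, pos = 5, neg = 6, p = 1.000000, fail to reject H0.


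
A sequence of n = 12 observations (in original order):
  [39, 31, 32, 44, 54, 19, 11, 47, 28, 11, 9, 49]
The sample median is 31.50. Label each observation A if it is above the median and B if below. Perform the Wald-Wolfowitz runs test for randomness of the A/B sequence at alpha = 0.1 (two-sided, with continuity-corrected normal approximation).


Step 1: Compute median = 31.50; label A = above, B = below.
Labels in order: ABAAABBABBBA  (n_A = 6, n_B = 6)
Step 2: Count runs R = 7.
Step 3: Under H0 (random ordering), E[R] = 2*n_A*n_B/(n_A+n_B) + 1 = 2*6*6/12 + 1 = 7.0000.
        Var[R] = 2*n_A*n_B*(2*n_A*n_B - n_A - n_B) / ((n_A+n_B)^2 * (n_A+n_B-1)) = 4320/1584 = 2.7273.
        SD[R] = 1.6514.
Step 4: R = E[R], so z = 0 with no continuity correction.
Step 5: Two-sided p-value via normal approximation = 2*(1 - Phi(|z|)) = 1.000000.
Step 6: alpha = 0.1. fail to reject H0.

R = 7, z = 0.0000, p = 1.000000, fail to reject H0.


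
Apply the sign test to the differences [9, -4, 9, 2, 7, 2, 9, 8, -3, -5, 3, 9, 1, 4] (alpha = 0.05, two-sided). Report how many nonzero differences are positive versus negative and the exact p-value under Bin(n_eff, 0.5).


Step 1: Discard zero differences. Original n = 14; n_eff = number of nonzero differences = 14.
Nonzero differences (with sign): +9, -4, +9, +2, +7, +2, +9, +8, -3, -5, +3, +9, +1, +4
Step 2: Count signs: positive = 11, negative = 3.
Step 3: Under H0: P(positive) = 0.5, so the number of positives S ~ Bin(14, 0.5).
Step 4: Two-sided exact p-value = sum of Bin(14,0.5) probabilities at or below the observed probability = 0.057373.
Step 5: alpha = 0.05. fail to reject H0.

n_eff = 14, pos = 11, neg = 3, p = 0.057373, fail to reject H0.


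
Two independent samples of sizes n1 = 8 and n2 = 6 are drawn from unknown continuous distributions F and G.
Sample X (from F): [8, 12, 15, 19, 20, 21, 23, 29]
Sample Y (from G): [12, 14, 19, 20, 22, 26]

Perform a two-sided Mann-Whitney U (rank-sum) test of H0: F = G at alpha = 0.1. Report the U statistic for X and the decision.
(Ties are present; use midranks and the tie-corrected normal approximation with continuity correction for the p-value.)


Step 1: Combine and sort all 14 observations; assign midranks.
sorted (value, group): (8,X), (12,X), (12,Y), (14,Y), (15,X), (19,X), (19,Y), (20,X), (20,Y), (21,X), (22,Y), (23,X), (26,Y), (29,X)
ranks: 8->1, 12->2.5, 12->2.5, 14->4, 15->5, 19->6.5, 19->6.5, 20->8.5, 20->8.5, 21->10, 22->11, 23->12, 26->13, 29->14
Step 2: Rank sum for X: R1 = 1 + 2.5 + 5 + 6.5 + 8.5 + 10 + 12 + 14 = 59.5.
Step 3: U_X = R1 - n1(n1+1)/2 = 59.5 - 8*9/2 = 59.5 - 36 = 23.5.
       U_Y = n1*n2 - U_X = 48 - 23.5 = 24.5.
Step 4: Ties are present, so use the tie-corrected normal approximation (with continuity correction) for the p-value.
Step 5: p-value = 1.000000; compare to alpha = 0.1. fail to reject H0.

U_X = 23.5, p = 1.000000, fail to reject H0 at alpha = 0.1.


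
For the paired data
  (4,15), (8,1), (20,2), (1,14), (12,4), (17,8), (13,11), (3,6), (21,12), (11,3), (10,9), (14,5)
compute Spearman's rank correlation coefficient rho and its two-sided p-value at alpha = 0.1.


Step 1: Rank x and y separately (midranks; no ties here).
rank(x): 4->3, 8->4, 20->11, 1->1, 12->7, 17->10, 13->8, 3->2, 21->12, 11->6, 10->5, 14->9
rank(y): 15->12, 1->1, 2->2, 14->11, 4->4, 8->7, 11->9, 6->6, 12->10, 3->3, 9->8, 5->5
Step 2: d_i = R_x(i) - R_y(i); compute d_i^2.
  (3-12)^2=81, (4-1)^2=9, (11-2)^2=81, (1-11)^2=100, (7-4)^2=9, (10-7)^2=9, (8-9)^2=1, (2-6)^2=16, (12-10)^2=4, (6-3)^2=9, (5-8)^2=9, (9-5)^2=16
sum(d^2) = 344.
Step 3: rho = 1 - 6*344 / (12*(12^2 - 1)) = 1 - 2064/1716 = -0.202797.
Step 4: Under H0, t = rho * sqrt((n-2)/(1-rho^2)) = -0.6549 ~ t(10).
Step 5: Two-sided p-value from the t-distribution with 10 df = 0.527302.
Step 6: alpha = 0.1. fail to reject H0.

rho = -0.2028, p = 0.527302, fail to reject H0 at alpha = 0.1.


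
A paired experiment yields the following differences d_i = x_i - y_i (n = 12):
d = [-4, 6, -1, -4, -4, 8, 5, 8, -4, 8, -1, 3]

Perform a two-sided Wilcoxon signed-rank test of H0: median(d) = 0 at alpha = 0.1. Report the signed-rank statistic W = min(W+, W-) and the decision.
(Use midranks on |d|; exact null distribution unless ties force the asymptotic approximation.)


Step 1: Drop any zero differences (none here) and take |d_i|.
|d| = [4, 6, 1, 4, 4, 8, 5, 8, 4, 8, 1, 3]
Step 2: Midrank |d_i| (ties get averaged ranks).
ranks: |4|->5.5, |6|->9, |1|->1.5, |4|->5.5, |4|->5.5, |8|->11, |5|->8, |8|->11, |4|->5.5, |8|->11, |1|->1.5, |3|->3
Step 3: Attach original signs; sum ranks with positive sign and with negative sign.
W+ = 9 + 11 + 8 + 11 + 11 + 3 = 53
W- = 5.5 + 1.5 + 5.5 + 5.5 + 5.5 + 1.5 = 25
(Check: W+ + W- = 78 should equal n(n+1)/2 = 78.)
Step 4: Test statistic W = min(W+, W-) = 25.
Step 5: Ties in |d|, so use the tie-corrected normal approximation.
        E[W] = n(n+1)/4 = 12*13/4 = 39.
        Tie groups: |d|=1 (t=2), |d|=4 (t=4), |d|=8 (t=3); sum(t^3 - t) = 90.
        Var[W] = n(n+1)(2n+1)/24 - sum(t^3-t)/48 = 3900/24 - 90/48 = 160.625.
        z = (W - E[W]) / sqrt(Var[W]) = (25 - 39) / 12.6738 = -1.1046.
        Two-sided p = 2*Phi(z) = 0.269315.
Step 6: alpha = 0.1. fail to reject H0.

W+ = 53, W- = 25, W = min = 25, p = 0.269315, fail to reject H0.


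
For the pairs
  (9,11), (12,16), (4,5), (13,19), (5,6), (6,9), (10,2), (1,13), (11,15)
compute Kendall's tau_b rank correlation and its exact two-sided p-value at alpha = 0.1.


Step 1: Enumerate the 36 unordered pairs (i,j) with i<j and classify each by sign(x_j-x_i) * sign(y_j-y_i).
  (1,2):dx=+3,dy=+5->C; (1,3):dx=-5,dy=-6->C; (1,4):dx=+4,dy=+8->C; (1,5):dx=-4,dy=-5->C
  (1,6):dx=-3,dy=-2->C; (1,7):dx=+1,dy=-9->D; (1,8):dx=-8,dy=+2->D; (1,9):dx=+2,dy=+4->C
  (2,3):dx=-8,dy=-11->C; (2,4):dx=+1,dy=+3->C; (2,5):dx=-7,dy=-10->C; (2,6):dx=-6,dy=-7->C
  (2,7):dx=-2,dy=-14->C; (2,8):dx=-11,dy=-3->C; (2,9):dx=-1,dy=-1->C; (3,4):dx=+9,dy=+14->C
  (3,5):dx=+1,dy=+1->C; (3,6):dx=+2,dy=+4->C; (3,7):dx=+6,dy=-3->D; (3,8):dx=-3,dy=+8->D
  (3,9):dx=+7,dy=+10->C; (4,5):dx=-8,dy=-13->C; (4,6):dx=-7,dy=-10->C; (4,7):dx=-3,dy=-17->C
  (4,8):dx=-12,dy=-6->C; (4,9):dx=-2,dy=-4->C; (5,6):dx=+1,dy=+3->C; (5,7):dx=+5,dy=-4->D
  (5,8):dx=-4,dy=+7->D; (5,9):dx=+6,dy=+9->C; (6,7):dx=+4,dy=-7->D; (6,8):dx=-5,dy=+4->D
  (6,9):dx=+5,dy=+6->C; (7,8):dx=-9,dy=+11->D; (7,9):dx=+1,dy=+13->C; (8,9):dx=+10,dy=+2->C
Step 2: C = 27, D = 9, total pairs = 36.
Step 3: tau = (C - D)/(n(n-1)/2) = (27 - 9)/36 = 0.500000.
Step 4: Exact two-sided p-value (enumerate n! = 362880 permutations of y under H0): p = 0.075176.
Step 5: alpha = 0.1. reject H0.

tau_b = 0.5000 (C=27, D=9), p = 0.075176, reject H0.


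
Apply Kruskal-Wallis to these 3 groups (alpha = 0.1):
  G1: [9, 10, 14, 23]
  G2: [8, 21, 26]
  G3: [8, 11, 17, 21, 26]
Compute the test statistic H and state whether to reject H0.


Step 1: Combine all N = 12 observations and assign midranks.
sorted (value, group, rank): (8,G2,1.5), (8,G3,1.5), (9,G1,3), (10,G1,4), (11,G3,5), (14,G1,6), (17,G3,7), (21,G2,8.5), (21,G3,8.5), (23,G1,10), (26,G2,11.5), (26,G3,11.5)
Step 2: Sum ranks within each group.
R_1 = 23 (n_1 = 4)
R_2 = 21.5 (n_2 = 3)
R_3 = 33.5 (n_3 = 5)
Step 3: H = 12/(N(N+1)) * sum(R_i^2/n_i) - 3(N+1)
     = 12/(12*13) * (23^2/4 + 21.5^2/3 + 33.5^2/5) - 3*13
     = 0.076923 * 510.783 - 39
     = 0.291026.
Step 4: Ties present; correction factor C = 1 - 18/(12^3 - 12) = 0.989510. Corrected H = 0.291026 / 0.989510 = 0.294111.
Step 5: Under H0, H ~ chi^2(2); p-value = 0.863246.
Step 6: alpha = 0.1. fail to reject H0.

H = 0.2941, df = 2, p = 0.863246, fail to reject H0.


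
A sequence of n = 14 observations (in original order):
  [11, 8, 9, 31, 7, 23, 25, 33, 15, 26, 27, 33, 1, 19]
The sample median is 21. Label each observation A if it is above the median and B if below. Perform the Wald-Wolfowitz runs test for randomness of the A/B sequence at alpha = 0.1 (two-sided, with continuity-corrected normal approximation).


Step 1: Compute median = 21; label A = above, B = below.
Labels in order: BBBABAAABAAABB  (n_A = 7, n_B = 7)
Step 2: Count runs R = 7.
Step 3: Under H0 (random ordering), E[R] = 2*n_A*n_B/(n_A+n_B) + 1 = 2*7*7/14 + 1 = 8.0000.
        Var[R] = 2*n_A*n_B*(2*n_A*n_B - n_A - n_B) / ((n_A+n_B)^2 * (n_A+n_B-1)) = 8232/2548 = 3.2308.
        SD[R] = 1.7974.
Step 4: Continuity-corrected z = (R + 0.5 - E[R]) / SD[R] = (7 + 0.5 - 8.0000) / 1.7974 = -0.2782.
Step 5: Two-sided p-value via normal approximation = 2*(1 - Phi(|z|)) = 0.780879.
Step 6: alpha = 0.1. fail to reject H0.

R = 7, z = -0.2782, p = 0.780879, fail to reject H0.


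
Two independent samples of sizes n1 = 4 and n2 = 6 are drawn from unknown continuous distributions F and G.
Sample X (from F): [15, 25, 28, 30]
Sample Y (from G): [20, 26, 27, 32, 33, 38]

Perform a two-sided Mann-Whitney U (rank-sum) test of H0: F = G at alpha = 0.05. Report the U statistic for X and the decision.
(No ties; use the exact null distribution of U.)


Step 1: Combine and sort all 10 observations; assign midranks.
sorted (value, group): (15,X), (20,Y), (25,X), (26,Y), (27,Y), (28,X), (30,X), (32,Y), (33,Y), (38,Y)
ranks: 15->1, 20->2, 25->3, 26->4, 27->5, 28->6, 30->7, 32->8, 33->9, 38->10
Step 2: Rank sum for X: R1 = 1 + 3 + 6 + 7 = 17.
Step 3: U_X = R1 - n1(n1+1)/2 = 17 - 4*5/2 = 17 - 10 = 7.
       U_Y = n1*n2 - U_X = 24 - 7 = 17.
Step 4: No ties, so the exact null distribution of U (based on enumerating the C(10,4) = 210 equally likely rank assignments) gives the two-sided p-value.
Step 5: p-value = 0.352381; compare to alpha = 0.05. fail to reject H0.

U_X = 7, p = 0.352381, fail to reject H0 at alpha = 0.05.


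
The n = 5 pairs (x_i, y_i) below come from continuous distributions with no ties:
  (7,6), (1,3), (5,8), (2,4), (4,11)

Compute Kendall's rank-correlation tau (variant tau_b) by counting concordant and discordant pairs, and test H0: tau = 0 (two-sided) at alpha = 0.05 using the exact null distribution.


Step 1: Enumerate the 10 unordered pairs (i,j) with i<j and classify each by sign(x_j-x_i) * sign(y_j-y_i).
  (1,2):dx=-6,dy=-3->C; (1,3):dx=-2,dy=+2->D; (1,4):dx=-5,dy=-2->C; (1,5):dx=-3,dy=+5->D
  (2,3):dx=+4,dy=+5->C; (2,4):dx=+1,dy=+1->C; (2,5):dx=+3,dy=+8->C; (3,4):dx=-3,dy=-4->C
  (3,5):dx=-1,dy=+3->D; (4,5):dx=+2,dy=+7->C
Step 2: C = 7, D = 3, total pairs = 10.
Step 3: tau = (C - D)/(n(n-1)/2) = (7 - 3)/10 = 0.400000.
Step 4: Exact two-sided p-value (enumerate n! = 120 permutations of y under H0): p = 0.483333.
Step 5: alpha = 0.05. fail to reject H0.

tau_b = 0.4000 (C=7, D=3), p = 0.483333, fail to reject H0.


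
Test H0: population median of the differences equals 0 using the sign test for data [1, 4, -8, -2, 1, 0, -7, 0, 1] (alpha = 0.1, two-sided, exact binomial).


Step 1: Discard zero differences. Original n = 9; n_eff = number of nonzero differences = 7.
Nonzero differences (with sign): +1, +4, -8, -2, +1, -7, +1
Step 2: Count signs: positive = 4, negative = 3.
Step 3: Under H0: P(positive) = 0.5, so the number of positives S ~ Bin(7, 0.5).
Step 4: Two-sided exact p-value = sum of Bin(7,0.5) probabilities at or below the observed probability = 1.000000.
Step 5: alpha = 0.1. fail to reject H0.

n_eff = 7, pos = 4, neg = 3, p = 1.000000, fail to reject H0.


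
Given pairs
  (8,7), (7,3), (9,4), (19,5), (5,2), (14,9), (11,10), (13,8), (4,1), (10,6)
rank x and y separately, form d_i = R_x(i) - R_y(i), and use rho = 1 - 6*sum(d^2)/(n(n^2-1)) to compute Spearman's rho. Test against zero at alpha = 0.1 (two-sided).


Step 1: Rank x and y separately (midranks; no ties here).
rank(x): 8->4, 7->3, 9->5, 19->10, 5->2, 14->9, 11->7, 13->8, 4->1, 10->6
rank(y): 7->7, 3->3, 4->4, 5->5, 2->2, 9->9, 10->10, 8->8, 1->1, 6->6
Step 2: d_i = R_x(i) - R_y(i); compute d_i^2.
  (4-7)^2=9, (3-3)^2=0, (5-4)^2=1, (10-5)^2=25, (2-2)^2=0, (9-9)^2=0, (7-10)^2=9, (8-8)^2=0, (1-1)^2=0, (6-6)^2=0
sum(d^2) = 44.
Step 3: rho = 1 - 6*44 / (10*(10^2 - 1)) = 1 - 264/990 = 0.733333.
Step 4: Under H0, t = rho * sqrt((n-2)/(1-rho^2)) = 3.0509 ~ t(8).
Step 5: Two-sided p-value from the t-distribution with 8 df = 0.015801.
Step 6: alpha = 0.1. reject H0.

rho = 0.7333, p = 0.015801, reject H0 at alpha = 0.1.


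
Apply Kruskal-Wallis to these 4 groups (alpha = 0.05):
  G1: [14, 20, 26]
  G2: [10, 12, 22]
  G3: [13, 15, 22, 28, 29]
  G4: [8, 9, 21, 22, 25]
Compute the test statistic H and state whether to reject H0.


Step 1: Combine all N = 16 observations and assign midranks.
sorted (value, group, rank): (8,G4,1), (9,G4,2), (10,G2,3), (12,G2,4), (13,G3,5), (14,G1,6), (15,G3,7), (20,G1,8), (21,G4,9), (22,G2,11), (22,G3,11), (22,G4,11), (25,G4,13), (26,G1,14), (28,G3,15), (29,G3,16)
Step 2: Sum ranks within each group.
R_1 = 28 (n_1 = 3)
R_2 = 18 (n_2 = 3)
R_3 = 54 (n_3 = 5)
R_4 = 36 (n_4 = 5)
Step 3: H = 12/(N(N+1)) * sum(R_i^2/n_i) - 3(N+1)
     = 12/(16*17) * (28^2/3 + 18^2/3 + 54^2/5 + 36^2/5) - 3*17
     = 0.044118 * 1211.73 - 51
     = 2.458824.
Step 4: Ties present; correction factor C = 1 - 24/(16^3 - 16) = 0.994118. Corrected H = 2.458824 / 0.994118 = 2.473373.
Step 5: Under H0, H ~ chi^2(3); p-value = 0.480122.
Step 6: alpha = 0.05. fail to reject H0.

H = 2.4734, df = 3, p = 0.480122, fail to reject H0.


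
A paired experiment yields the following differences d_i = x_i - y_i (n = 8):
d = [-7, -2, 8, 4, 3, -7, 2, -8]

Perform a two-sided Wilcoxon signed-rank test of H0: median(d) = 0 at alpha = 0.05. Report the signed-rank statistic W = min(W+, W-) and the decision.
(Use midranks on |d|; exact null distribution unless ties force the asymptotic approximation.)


Step 1: Drop any zero differences (none here) and take |d_i|.
|d| = [7, 2, 8, 4, 3, 7, 2, 8]
Step 2: Midrank |d_i| (ties get averaged ranks).
ranks: |7|->5.5, |2|->1.5, |8|->7.5, |4|->4, |3|->3, |7|->5.5, |2|->1.5, |8|->7.5
Step 3: Attach original signs; sum ranks with positive sign and with negative sign.
W+ = 7.5 + 4 + 3 + 1.5 = 16
W- = 5.5 + 1.5 + 5.5 + 7.5 = 20
(Check: W+ + W- = 36 should equal n(n+1)/2 = 36.)
Step 4: Test statistic W = min(W+, W-) = 16.
Step 5: Ties in |d|, so use the tie-corrected normal approximation.
        E[W] = n(n+1)/4 = 8*9/4 = 18.
        Tie groups: |d|=2 (t=2), |d|=7 (t=2), |d|=8 (t=2); sum(t^3 - t) = 18.
        Var[W] = n(n+1)(2n+1)/24 - sum(t^3-t)/48 = 1224/24 - 18/48 = 50.625.
        z = (W - E[W]) / sqrt(Var[W]) = (16 - 18) / 7.1151 = -0.2811.
        Two-sided p = 2*Phi(z) = 0.778640.
Step 6: alpha = 0.05. fail to reject H0.

W+ = 16, W- = 20, W = min = 16, p = 0.778640, fail to reject H0.


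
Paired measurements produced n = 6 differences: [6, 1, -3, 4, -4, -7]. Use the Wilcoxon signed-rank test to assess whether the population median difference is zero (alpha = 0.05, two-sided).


Step 1: Drop any zero differences (none here) and take |d_i|.
|d| = [6, 1, 3, 4, 4, 7]
Step 2: Midrank |d_i| (ties get averaged ranks).
ranks: |6|->5, |1|->1, |3|->2, |4|->3.5, |4|->3.5, |7|->6
Step 3: Attach original signs; sum ranks with positive sign and with negative sign.
W+ = 5 + 1 + 3.5 = 9.5
W- = 2 + 3.5 + 6 = 11.5
(Check: W+ + W- = 21 should equal n(n+1)/2 = 21.)
Step 4: Test statistic W = min(W+, W-) = 9.5.
Step 5: Ties in |d|, so use the tie-corrected normal approximation.
        E[W] = n(n+1)/4 = 6*7/4 = 10.5.
        Tie groups: |d|=4 (t=2); sum(t^3 - t) = 6.
        Var[W] = n(n+1)(2n+1)/24 - sum(t^3-t)/48 = 546/24 - 6/48 = 22.625.
        z = (W - E[W]) / sqrt(Var[W]) = (9.5 - 10.5) / 4.7566 = -0.2102.
        Two-sided p = 2*Phi(z) = 0.833484.
Step 6: alpha = 0.05. fail to reject H0.

W+ = 9.5, W- = 11.5, W = min = 9.5, p = 0.833484, fail to reject H0.


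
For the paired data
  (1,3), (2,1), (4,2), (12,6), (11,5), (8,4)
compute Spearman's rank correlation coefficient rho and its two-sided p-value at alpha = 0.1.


Step 1: Rank x and y separately (midranks; no ties here).
rank(x): 1->1, 2->2, 4->3, 12->6, 11->5, 8->4
rank(y): 3->3, 1->1, 2->2, 6->6, 5->5, 4->4
Step 2: d_i = R_x(i) - R_y(i); compute d_i^2.
  (1-3)^2=4, (2-1)^2=1, (3-2)^2=1, (6-6)^2=0, (5-5)^2=0, (4-4)^2=0
sum(d^2) = 6.
Step 3: rho = 1 - 6*6 / (6*(6^2 - 1)) = 1 - 36/210 = 0.828571.
Step 4: Under H0, t = rho * sqrt((n-2)/(1-rho^2)) = 2.9598 ~ t(4).
Step 5: Two-sided p-value from the t-distribution with 4 df = 0.041563.
Step 6: alpha = 0.1. reject H0.

rho = 0.8286, p = 0.041563, reject H0 at alpha = 0.1.


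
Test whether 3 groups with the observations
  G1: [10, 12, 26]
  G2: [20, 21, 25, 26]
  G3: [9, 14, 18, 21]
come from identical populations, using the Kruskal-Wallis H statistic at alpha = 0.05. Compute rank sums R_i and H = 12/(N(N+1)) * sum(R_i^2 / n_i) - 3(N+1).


Step 1: Combine all N = 11 observations and assign midranks.
sorted (value, group, rank): (9,G3,1), (10,G1,2), (12,G1,3), (14,G3,4), (18,G3,5), (20,G2,6), (21,G2,7.5), (21,G3,7.5), (25,G2,9), (26,G1,10.5), (26,G2,10.5)
Step 2: Sum ranks within each group.
R_1 = 15.5 (n_1 = 3)
R_2 = 33 (n_2 = 4)
R_3 = 17.5 (n_3 = 4)
Step 3: H = 12/(N(N+1)) * sum(R_i^2/n_i) - 3(N+1)
     = 12/(11*12) * (15.5^2/3 + 33^2/4 + 17.5^2/4) - 3*12
     = 0.090909 * 428.896 - 36
     = 2.990530.
Step 4: Ties present; correction factor C = 1 - 12/(11^3 - 11) = 0.990909. Corrected H = 2.990530 / 0.990909 = 3.017966.
Step 5: Under H0, H ~ chi^2(2); p-value = 0.221135.
Step 6: alpha = 0.05. fail to reject H0.

H = 3.0180, df = 2, p = 0.221135, fail to reject H0.


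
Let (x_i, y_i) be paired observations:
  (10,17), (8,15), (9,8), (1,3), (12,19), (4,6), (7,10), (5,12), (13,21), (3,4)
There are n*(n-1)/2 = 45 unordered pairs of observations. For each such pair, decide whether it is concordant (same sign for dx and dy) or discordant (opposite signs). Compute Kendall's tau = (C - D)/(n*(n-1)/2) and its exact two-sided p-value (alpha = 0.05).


Step 1: Enumerate the 45 unordered pairs (i,j) with i<j and classify each by sign(x_j-x_i) * sign(y_j-y_i).
  (1,2):dx=-2,dy=-2->C; (1,3):dx=-1,dy=-9->C; (1,4):dx=-9,dy=-14->C; (1,5):dx=+2,dy=+2->C
  (1,6):dx=-6,dy=-11->C; (1,7):dx=-3,dy=-7->C; (1,8):dx=-5,dy=-5->C; (1,9):dx=+3,dy=+4->C
  (1,10):dx=-7,dy=-13->C; (2,3):dx=+1,dy=-7->D; (2,4):dx=-7,dy=-12->C; (2,5):dx=+4,dy=+4->C
  (2,6):dx=-4,dy=-9->C; (2,7):dx=-1,dy=-5->C; (2,8):dx=-3,dy=-3->C; (2,9):dx=+5,dy=+6->C
  (2,10):dx=-5,dy=-11->C; (3,4):dx=-8,dy=-5->C; (3,5):dx=+3,dy=+11->C; (3,6):dx=-5,dy=-2->C
  (3,7):dx=-2,dy=+2->D; (3,8):dx=-4,dy=+4->D; (3,9):dx=+4,dy=+13->C; (3,10):dx=-6,dy=-4->C
  (4,5):dx=+11,dy=+16->C; (4,6):dx=+3,dy=+3->C; (4,7):dx=+6,dy=+7->C; (4,8):dx=+4,dy=+9->C
  (4,9):dx=+12,dy=+18->C; (4,10):dx=+2,dy=+1->C; (5,6):dx=-8,dy=-13->C; (5,7):dx=-5,dy=-9->C
  (5,8):dx=-7,dy=-7->C; (5,9):dx=+1,dy=+2->C; (5,10):dx=-9,dy=-15->C; (6,7):dx=+3,dy=+4->C
  (6,8):dx=+1,dy=+6->C; (6,9):dx=+9,dy=+15->C; (6,10):dx=-1,dy=-2->C; (7,8):dx=-2,dy=+2->D
  (7,9):dx=+6,dy=+11->C; (7,10):dx=-4,dy=-6->C; (8,9):dx=+8,dy=+9->C; (8,10):dx=-2,dy=-8->C
  (9,10):dx=-10,dy=-17->C
Step 2: C = 41, D = 4, total pairs = 45.
Step 3: tau = (C - D)/(n(n-1)/2) = (41 - 4)/45 = 0.822222.
Step 4: Exact two-sided p-value (enumerate n! = 3628800 permutations of y under H0): p = 0.000358.
Step 5: alpha = 0.05. reject H0.

tau_b = 0.8222 (C=41, D=4), p = 0.000358, reject H0.


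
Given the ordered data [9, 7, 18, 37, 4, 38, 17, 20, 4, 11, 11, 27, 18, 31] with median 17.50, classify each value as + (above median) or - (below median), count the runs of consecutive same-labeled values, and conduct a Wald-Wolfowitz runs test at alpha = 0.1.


Step 1: Compute median = 17.50; label A = above, B = below.
Labels in order: BBAABABABBBAAA  (n_A = 7, n_B = 7)
Step 2: Count runs R = 8.
Step 3: Under H0 (random ordering), E[R] = 2*n_A*n_B/(n_A+n_B) + 1 = 2*7*7/14 + 1 = 8.0000.
        Var[R] = 2*n_A*n_B*(2*n_A*n_B - n_A - n_B) / ((n_A+n_B)^2 * (n_A+n_B-1)) = 8232/2548 = 3.2308.
        SD[R] = 1.7974.
Step 4: R = E[R], so z = 0 with no continuity correction.
Step 5: Two-sided p-value via normal approximation = 2*(1 - Phi(|z|)) = 1.000000.
Step 6: alpha = 0.1. fail to reject H0.

R = 8, z = 0.0000, p = 1.000000, fail to reject H0.


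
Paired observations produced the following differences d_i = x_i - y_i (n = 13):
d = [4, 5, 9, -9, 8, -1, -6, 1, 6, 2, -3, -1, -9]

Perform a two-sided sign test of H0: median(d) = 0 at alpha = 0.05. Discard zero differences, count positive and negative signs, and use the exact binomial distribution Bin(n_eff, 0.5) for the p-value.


Step 1: Discard zero differences. Original n = 13; n_eff = number of nonzero differences = 13.
Nonzero differences (with sign): +4, +5, +9, -9, +8, -1, -6, +1, +6, +2, -3, -1, -9
Step 2: Count signs: positive = 7, negative = 6.
Step 3: Under H0: P(positive) = 0.5, so the number of positives S ~ Bin(13, 0.5).
Step 4: Two-sided exact p-value = sum of Bin(13,0.5) probabilities at or below the observed probability = 1.000000.
Step 5: alpha = 0.05. fail to reject H0.

n_eff = 13, pos = 7, neg = 6, p = 1.000000, fail to reject H0.


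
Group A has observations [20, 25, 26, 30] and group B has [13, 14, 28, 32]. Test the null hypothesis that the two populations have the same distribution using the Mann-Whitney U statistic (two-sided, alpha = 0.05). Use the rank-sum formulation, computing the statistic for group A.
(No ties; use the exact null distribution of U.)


Step 1: Combine and sort all 8 observations; assign midranks.
sorted (value, group): (13,Y), (14,Y), (20,X), (25,X), (26,X), (28,Y), (30,X), (32,Y)
ranks: 13->1, 14->2, 20->3, 25->4, 26->5, 28->6, 30->7, 32->8
Step 2: Rank sum for X: R1 = 3 + 4 + 5 + 7 = 19.
Step 3: U_X = R1 - n1(n1+1)/2 = 19 - 4*5/2 = 19 - 10 = 9.
       U_Y = n1*n2 - U_X = 16 - 9 = 7.
Step 4: No ties, so the exact null distribution of U (based on enumerating the C(8,4) = 70 equally likely rank assignments) gives the two-sided p-value.
Step 5: p-value = 0.885714; compare to alpha = 0.05. fail to reject H0.

U_X = 9, p = 0.885714, fail to reject H0 at alpha = 0.05.


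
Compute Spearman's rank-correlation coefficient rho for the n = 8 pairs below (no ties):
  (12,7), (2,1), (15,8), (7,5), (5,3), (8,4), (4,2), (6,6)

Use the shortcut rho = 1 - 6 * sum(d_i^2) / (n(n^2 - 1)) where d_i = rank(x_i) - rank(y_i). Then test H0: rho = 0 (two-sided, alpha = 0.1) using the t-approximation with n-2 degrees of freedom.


Step 1: Rank x and y separately (midranks; no ties here).
rank(x): 12->7, 2->1, 15->8, 7->5, 5->3, 8->6, 4->2, 6->4
rank(y): 7->7, 1->1, 8->8, 5->5, 3->3, 4->4, 2->2, 6->6
Step 2: d_i = R_x(i) - R_y(i); compute d_i^2.
  (7-7)^2=0, (1-1)^2=0, (8-8)^2=0, (5-5)^2=0, (3-3)^2=0, (6-4)^2=4, (2-2)^2=0, (4-6)^2=4
sum(d^2) = 8.
Step 3: rho = 1 - 6*8 / (8*(8^2 - 1)) = 1 - 48/504 = 0.904762.
Step 4: Under H0, t = rho * sqrt((n-2)/(1-rho^2)) = 5.2034 ~ t(6).
Step 5: Two-sided p-value from the t-distribution with 6 df = 0.002008.
Step 6: alpha = 0.1. reject H0.

rho = 0.9048, p = 0.002008, reject H0 at alpha = 0.1.


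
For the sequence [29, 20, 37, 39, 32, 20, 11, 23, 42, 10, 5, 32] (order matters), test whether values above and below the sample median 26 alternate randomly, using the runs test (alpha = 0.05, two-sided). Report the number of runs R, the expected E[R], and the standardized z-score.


Step 1: Compute median = 26; label A = above, B = below.
Labels in order: ABAAABBBABBA  (n_A = 6, n_B = 6)
Step 2: Count runs R = 7.
Step 3: Under H0 (random ordering), E[R] = 2*n_A*n_B/(n_A+n_B) + 1 = 2*6*6/12 + 1 = 7.0000.
        Var[R] = 2*n_A*n_B*(2*n_A*n_B - n_A - n_B) / ((n_A+n_B)^2 * (n_A+n_B-1)) = 4320/1584 = 2.7273.
        SD[R] = 1.6514.
Step 4: R = E[R], so z = 0 with no continuity correction.
Step 5: Two-sided p-value via normal approximation = 2*(1 - Phi(|z|)) = 1.000000.
Step 6: alpha = 0.05. fail to reject H0.

R = 7, z = 0.0000, p = 1.000000, fail to reject H0.


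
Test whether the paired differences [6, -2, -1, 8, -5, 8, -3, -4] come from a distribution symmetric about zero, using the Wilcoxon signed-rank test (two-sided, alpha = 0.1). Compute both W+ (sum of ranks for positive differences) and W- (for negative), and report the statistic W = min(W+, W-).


Step 1: Drop any zero differences (none here) and take |d_i|.
|d| = [6, 2, 1, 8, 5, 8, 3, 4]
Step 2: Midrank |d_i| (ties get averaged ranks).
ranks: |6|->6, |2|->2, |1|->1, |8|->7.5, |5|->5, |8|->7.5, |3|->3, |4|->4
Step 3: Attach original signs; sum ranks with positive sign and with negative sign.
W+ = 6 + 7.5 + 7.5 = 21
W- = 2 + 1 + 5 + 3 + 4 = 15
(Check: W+ + W- = 36 should equal n(n+1)/2 = 36.)
Step 4: Test statistic W = min(W+, W-) = 15.
Step 5: Ties in |d|, so use the tie-corrected normal approximation.
        E[W] = n(n+1)/4 = 8*9/4 = 18.
        Tie groups: |d|=8 (t=2); sum(t^3 - t) = 6.
        Var[W] = n(n+1)(2n+1)/24 - sum(t^3-t)/48 = 1224/24 - 6/48 = 50.875.
        z = (W - E[W]) / sqrt(Var[W]) = (15 - 18) / 7.1327 = -0.4206.
        Two-sided p = 2*Phi(z) = 0.674047.
Step 6: alpha = 0.1. fail to reject H0.

W+ = 21, W- = 15, W = min = 15, p = 0.674047, fail to reject H0.


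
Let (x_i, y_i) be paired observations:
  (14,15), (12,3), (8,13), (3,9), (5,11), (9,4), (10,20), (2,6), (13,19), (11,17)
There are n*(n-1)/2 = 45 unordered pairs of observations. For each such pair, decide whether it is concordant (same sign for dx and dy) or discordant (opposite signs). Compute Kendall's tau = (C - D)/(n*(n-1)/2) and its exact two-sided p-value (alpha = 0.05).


Step 1: Enumerate the 45 unordered pairs (i,j) with i<j and classify each by sign(x_j-x_i) * sign(y_j-y_i).
  (1,2):dx=-2,dy=-12->C; (1,3):dx=-6,dy=-2->C; (1,4):dx=-11,dy=-6->C; (1,5):dx=-9,dy=-4->C
  (1,6):dx=-5,dy=-11->C; (1,7):dx=-4,dy=+5->D; (1,8):dx=-12,dy=-9->C; (1,9):dx=-1,dy=+4->D
  (1,10):dx=-3,dy=+2->D; (2,3):dx=-4,dy=+10->D; (2,4):dx=-9,dy=+6->D; (2,5):dx=-7,dy=+8->D
  (2,6):dx=-3,dy=+1->D; (2,7):dx=-2,dy=+17->D; (2,8):dx=-10,dy=+3->D; (2,9):dx=+1,dy=+16->C
  (2,10):dx=-1,dy=+14->D; (3,4):dx=-5,dy=-4->C; (3,5):dx=-3,dy=-2->C; (3,6):dx=+1,dy=-9->D
  (3,7):dx=+2,dy=+7->C; (3,8):dx=-6,dy=-7->C; (3,9):dx=+5,dy=+6->C; (3,10):dx=+3,dy=+4->C
  (4,5):dx=+2,dy=+2->C; (4,6):dx=+6,dy=-5->D; (4,7):dx=+7,dy=+11->C; (4,8):dx=-1,dy=-3->C
  (4,9):dx=+10,dy=+10->C; (4,10):dx=+8,dy=+8->C; (5,6):dx=+4,dy=-7->D; (5,7):dx=+5,dy=+9->C
  (5,8):dx=-3,dy=-5->C; (5,9):dx=+8,dy=+8->C; (5,10):dx=+6,dy=+6->C; (6,7):dx=+1,dy=+16->C
  (6,8):dx=-7,dy=+2->D; (6,9):dx=+4,dy=+15->C; (6,10):dx=+2,dy=+13->C; (7,8):dx=-8,dy=-14->C
  (7,9):dx=+3,dy=-1->D; (7,10):dx=+1,dy=-3->D; (8,9):dx=+11,dy=+13->C; (8,10):dx=+9,dy=+11->C
  (9,10):dx=-2,dy=-2->C
Step 2: C = 29, D = 16, total pairs = 45.
Step 3: tau = (C - D)/(n(n-1)/2) = (29 - 16)/45 = 0.288889.
Step 4: Exact two-sided p-value (enumerate n! = 3628800 permutations of y under H0): p = 0.291248.
Step 5: alpha = 0.05. fail to reject H0.

tau_b = 0.2889 (C=29, D=16), p = 0.291248, fail to reject H0.


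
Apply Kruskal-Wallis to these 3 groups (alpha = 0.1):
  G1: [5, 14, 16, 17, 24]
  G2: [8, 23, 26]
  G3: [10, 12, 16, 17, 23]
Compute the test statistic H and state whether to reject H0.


Step 1: Combine all N = 13 observations and assign midranks.
sorted (value, group, rank): (5,G1,1), (8,G2,2), (10,G3,3), (12,G3,4), (14,G1,5), (16,G1,6.5), (16,G3,6.5), (17,G1,8.5), (17,G3,8.5), (23,G2,10.5), (23,G3,10.5), (24,G1,12), (26,G2,13)
Step 2: Sum ranks within each group.
R_1 = 33 (n_1 = 5)
R_2 = 25.5 (n_2 = 3)
R_3 = 32.5 (n_3 = 5)
Step 3: H = 12/(N(N+1)) * sum(R_i^2/n_i) - 3(N+1)
     = 12/(13*14) * (33^2/5 + 25.5^2/3 + 32.5^2/5) - 3*14
     = 0.065934 * 645.8 - 42
     = 0.580220.
Step 4: Ties present; correction factor C = 1 - 18/(13^3 - 13) = 0.991758. Corrected H = 0.580220 / 0.991758 = 0.585042.
Step 5: Under H0, H ~ chi^2(2); p-value = 0.746380.
Step 6: alpha = 0.1. fail to reject H0.

H = 0.5850, df = 2, p = 0.746380, fail to reject H0.


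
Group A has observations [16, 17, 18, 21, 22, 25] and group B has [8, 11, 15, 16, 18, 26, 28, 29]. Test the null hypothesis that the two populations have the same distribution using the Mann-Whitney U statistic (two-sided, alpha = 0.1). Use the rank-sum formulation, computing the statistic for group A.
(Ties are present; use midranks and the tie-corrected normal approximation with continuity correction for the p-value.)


Step 1: Combine and sort all 14 observations; assign midranks.
sorted (value, group): (8,Y), (11,Y), (15,Y), (16,X), (16,Y), (17,X), (18,X), (18,Y), (21,X), (22,X), (25,X), (26,Y), (28,Y), (29,Y)
ranks: 8->1, 11->2, 15->3, 16->4.5, 16->4.5, 17->6, 18->7.5, 18->7.5, 21->9, 22->10, 25->11, 26->12, 28->13, 29->14
Step 2: Rank sum for X: R1 = 4.5 + 6 + 7.5 + 9 + 10 + 11 = 48.
Step 3: U_X = R1 - n1(n1+1)/2 = 48 - 6*7/2 = 48 - 21 = 27.
       U_Y = n1*n2 - U_X = 48 - 27 = 21.
Step 4: Ties are present, so use the tie-corrected normal approximation (with continuity correction) for the p-value.
Step 5: p-value = 0.746347; compare to alpha = 0.1. fail to reject H0.

U_X = 27, p = 0.746347, fail to reject H0 at alpha = 0.1.


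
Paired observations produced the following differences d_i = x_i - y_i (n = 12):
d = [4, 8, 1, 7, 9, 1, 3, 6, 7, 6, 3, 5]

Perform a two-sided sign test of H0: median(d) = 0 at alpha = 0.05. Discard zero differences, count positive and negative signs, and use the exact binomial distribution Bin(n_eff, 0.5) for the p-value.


Step 1: Discard zero differences. Original n = 12; n_eff = number of nonzero differences = 12.
Nonzero differences (with sign): +4, +8, +1, +7, +9, +1, +3, +6, +7, +6, +3, +5
Step 2: Count signs: positive = 12, negative = 0.
Step 3: Under H0: P(positive) = 0.5, so the number of positives S ~ Bin(12, 0.5).
Step 4: Two-sided exact p-value = sum of Bin(12,0.5) probabilities at or below the observed probability = 0.000488.
Step 5: alpha = 0.05. reject H0.

n_eff = 12, pos = 12, neg = 0, p = 0.000488, reject H0.


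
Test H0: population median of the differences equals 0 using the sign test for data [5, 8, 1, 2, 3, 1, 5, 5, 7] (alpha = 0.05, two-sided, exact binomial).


Step 1: Discard zero differences. Original n = 9; n_eff = number of nonzero differences = 9.
Nonzero differences (with sign): +5, +8, +1, +2, +3, +1, +5, +5, +7
Step 2: Count signs: positive = 9, negative = 0.
Step 3: Under H0: P(positive) = 0.5, so the number of positives S ~ Bin(9, 0.5).
Step 4: Two-sided exact p-value = sum of Bin(9,0.5) probabilities at or below the observed probability = 0.003906.
Step 5: alpha = 0.05. reject H0.

n_eff = 9, pos = 9, neg = 0, p = 0.003906, reject H0.


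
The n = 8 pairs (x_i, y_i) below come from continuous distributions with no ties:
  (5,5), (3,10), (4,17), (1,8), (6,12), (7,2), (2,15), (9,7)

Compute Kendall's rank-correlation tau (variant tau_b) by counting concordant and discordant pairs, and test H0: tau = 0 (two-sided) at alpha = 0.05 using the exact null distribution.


Step 1: Enumerate the 28 unordered pairs (i,j) with i<j and classify each by sign(x_j-x_i) * sign(y_j-y_i).
  (1,2):dx=-2,dy=+5->D; (1,3):dx=-1,dy=+12->D; (1,4):dx=-4,dy=+3->D; (1,5):dx=+1,dy=+7->C
  (1,6):dx=+2,dy=-3->D; (1,7):dx=-3,dy=+10->D; (1,8):dx=+4,dy=+2->C; (2,3):dx=+1,dy=+7->C
  (2,4):dx=-2,dy=-2->C; (2,5):dx=+3,dy=+2->C; (2,6):dx=+4,dy=-8->D; (2,7):dx=-1,dy=+5->D
  (2,8):dx=+6,dy=-3->D; (3,4):dx=-3,dy=-9->C; (3,5):dx=+2,dy=-5->D; (3,6):dx=+3,dy=-15->D
  (3,7):dx=-2,dy=-2->C; (3,8):dx=+5,dy=-10->D; (4,5):dx=+5,dy=+4->C; (4,6):dx=+6,dy=-6->D
  (4,7):dx=+1,dy=+7->C; (4,8):dx=+8,dy=-1->D; (5,6):dx=+1,dy=-10->D; (5,7):dx=-4,dy=+3->D
  (5,8):dx=+3,dy=-5->D; (6,7):dx=-5,dy=+13->D; (6,8):dx=+2,dy=+5->C; (7,8):dx=+7,dy=-8->D
Step 2: C = 10, D = 18, total pairs = 28.
Step 3: tau = (C - D)/(n(n-1)/2) = (10 - 18)/28 = -0.285714.
Step 4: Exact two-sided p-value (enumerate n! = 40320 permutations of y under H0): p = 0.398760.
Step 5: alpha = 0.05. fail to reject H0.

tau_b = -0.2857 (C=10, D=18), p = 0.398760, fail to reject H0.


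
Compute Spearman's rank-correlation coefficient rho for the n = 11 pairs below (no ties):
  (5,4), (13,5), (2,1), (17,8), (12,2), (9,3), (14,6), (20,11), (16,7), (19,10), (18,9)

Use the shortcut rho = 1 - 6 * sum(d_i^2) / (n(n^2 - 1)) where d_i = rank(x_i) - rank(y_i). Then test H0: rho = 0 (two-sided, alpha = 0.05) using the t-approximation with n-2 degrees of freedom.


Step 1: Rank x and y separately (midranks; no ties here).
rank(x): 5->2, 13->5, 2->1, 17->8, 12->4, 9->3, 14->6, 20->11, 16->7, 19->10, 18->9
rank(y): 4->4, 5->5, 1->1, 8->8, 2->2, 3->3, 6->6, 11->11, 7->7, 10->10, 9->9
Step 2: d_i = R_x(i) - R_y(i); compute d_i^2.
  (2-4)^2=4, (5-5)^2=0, (1-1)^2=0, (8-8)^2=0, (4-2)^2=4, (3-3)^2=0, (6-6)^2=0, (11-11)^2=0, (7-7)^2=0, (10-10)^2=0, (9-9)^2=0
sum(d^2) = 8.
Step 3: rho = 1 - 6*8 / (11*(11^2 - 1)) = 1 - 48/1320 = 0.963636.
Step 4: Under H0, t = rho * sqrt((n-2)/(1-rho^2)) = 10.8186 ~ t(9).
Step 5: Two-sided p-value from the t-distribution with 9 df = 0.000002.
Step 6: alpha = 0.05. reject H0.

rho = 0.9636, p = 0.000002, reject H0 at alpha = 0.05.


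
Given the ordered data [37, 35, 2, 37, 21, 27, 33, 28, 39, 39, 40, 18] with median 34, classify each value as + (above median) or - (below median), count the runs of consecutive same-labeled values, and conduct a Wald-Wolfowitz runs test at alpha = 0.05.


Step 1: Compute median = 34; label A = above, B = below.
Labels in order: AABABBBBAAAB  (n_A = 6, n_B = 6)
Step 2: Count runs R = 6.
Step 3: Under H0 (random ordering), E[R] = 2*n_A*n_B/(n_A+n_B) + 1 = 2*6*6/12 + 1 = 7.0000.
        Var[R] = 2*n_A*n_B*(2*n_A*n_B - n_A - n_B) / ((n_A+n_B)^2 * (n_A+n_B-1)) = 4320/1584 = 2.7273.
        SD[R] = 1.6514.
Step 4: Continuity-corrected z = (R + 0.5 - E[R]) / SD[R] = (6 + 0.5 - 7.0000) / 1.6514 = -0.3028.
Step 5: Two-sided p-value via normal approximation = 2*(1 - Phi(|z|)) = 0.762069.
Step 6: alpha = 0.05. fail to reject H0.

R = 6, z = -0.3028, p = 0.762069, fail to reject H0.


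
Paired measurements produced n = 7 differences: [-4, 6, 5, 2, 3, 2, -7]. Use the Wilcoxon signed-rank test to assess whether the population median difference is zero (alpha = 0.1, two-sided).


Step 1: Drop any zero differences (none here) and take |d_i|.
|d| = [4, 6, 5, 2, 3, 2, 7]
Step 2: Midrank |d_i| (ties get averaged ranks).
ranks: |4|->4, |6|->6, |5|->5, |2|->1.5, |3|->3, |2|->1.5, |7|->7
Step 3: Attach original signs; sum ranks with positive sign and with negative sign.
W+ = 6 + 5 + 1.5 + 3 + 1.5 = 17
W- = 4 + 7 = 11
(Check: W+ + W- = 28 should equal n(n+1)/2 = 28.)
Step 4: Test statistic W = min(W+, W-) = 11.
Step 5: Ties in |d|, so use the tie-corrected normal approximation.
        E[W] = n(n+1)/4 = 7*8/4 = 14.
        Tie groups: |d|=2 (t=2); sum(t^3 - t) = 6.
        Var[W] = n(n+1)(2n+1)/24 - sum(t^3-t)/48 = 840/24 - 6/48 = 34.875.
        z = (W - E[W]) / sqrt(Var[W]) = (11 - 14) / 5.9055 = -0.5080.
        Two-sided p = 2*Phi(z) = 0.611453.
Step 6: alpha = 0.1. fail to reject H0.

W+ = 17, W- = 11, W = min = 11, p = 0.611453, fail to reject H0.


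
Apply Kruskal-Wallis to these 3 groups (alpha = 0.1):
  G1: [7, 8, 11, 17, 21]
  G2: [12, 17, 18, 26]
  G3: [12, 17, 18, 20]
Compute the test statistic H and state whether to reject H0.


Step 1: Combine all N = 13 observations and assign midranks.
sorted (value, group, rank): (7,G1,1), (8,G1,2), (11,G1,3), (12,G2,4.5), (12,G3,4.5), (17,G1,7), (17,G2,7), (17,G3,7), (18,G2,9.5), (18,G3,9.5), (20,G3,11), (21,G1,12), (26,G2,13)
Step 2: Sum ranks within each group.
R_1 = 25 (n_1 = 5)
R_2 = 34 (n_2 = 4)
R_3 = 32 (n_3 = 4)
Step 3: H = 12/(N(N+1)) * sum(R_i^2/n_i) - 3(N+1)
     = 12/(13*14) * (25^2/5 + 34^2/4 + 32^2/4) - 3*14
     = 0.065934 * 670 - 42
     = 2.175824.
Step 4: Ties present; correction factor C = 1 - 36/(13^3 - 13) = 0.983516. Corrected H = 2.175824 / 0.983516 = 2.212291.
Step 5: Under H0, H ~ chi^2(2); p-value = 0.330832.
Step 6: alpha = 0.1. fail to reject H0.

H = 2.2123, df = 2, p = 0.330832, fail to reject H0.


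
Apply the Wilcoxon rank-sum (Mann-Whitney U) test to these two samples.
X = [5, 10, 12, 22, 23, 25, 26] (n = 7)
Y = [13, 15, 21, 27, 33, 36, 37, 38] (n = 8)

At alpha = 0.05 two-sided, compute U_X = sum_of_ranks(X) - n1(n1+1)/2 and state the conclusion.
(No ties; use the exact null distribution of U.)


Step 1: Combine and sort all 15 observations; assign midranks.
sorted (value, group): (5,X), (10,X), (12,X), (13,Y), (15,Y), (21,Y), (22,X), (23,X), (25,X), (26,X), (27,Y), (33,Y), (36,Y), (37,Y), (38,Y)
ranks: 5->1, 10->2, 12->3, 13->4, 15->5, 21->6, 22->7, 23->8, 25->9, 26->10, 27->11, 33->12, 36->13, 37->14, 38->15
Step 2: Rank sum for X: R1 = 1 + 2 + 3 + 7 + 8 + 9 + 10 = 40.
Step 3: U_X = R1 - n1(n1+1)/2 = 40 - 7*8/2 = 40 - 28 = 12.
       U_Y = n1*n2 - U_X = 56 - 12 = 44.
Step 4: No ties, so the exact null distribution of U (based on enumerating the C(15,7) = 6435 equally likely rank assignments) gives the two-sided p-value.
Step 5: p-value = 0.072106; compare to alpha = 0.05. fail to reject H0.

U_X = 12, p = 0.072106, fail to reject H0 at alpha = 0.05.


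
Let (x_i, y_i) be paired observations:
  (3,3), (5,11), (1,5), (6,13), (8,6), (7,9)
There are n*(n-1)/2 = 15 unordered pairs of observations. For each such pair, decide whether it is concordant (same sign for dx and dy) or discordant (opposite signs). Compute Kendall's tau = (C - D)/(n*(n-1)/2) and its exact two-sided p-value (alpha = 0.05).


Step 1: Enumerate the 15 unordered pairs (i,j) with i<j and classify each by sign(x_j-x_i) * sign(y_j-y_i).
  (1,2):dx=+2,dy=+8->C; (1,3):dx=-2,dy=+2->D; (1,4):dx=+3,dy=+10->C; (1,5):dx=+5,dy=+3->C
  (1,6):dx=+4,dy=+6->C; (2,3):dx=-4,dy=-6->C; (2,4):dx=+1,dy=+2->C; (2,5):dx=+3,dy=-5->D
  (2,6):dx=+2,dy=-2->D; (3,4):dx=+5,dy=+8->C; (3,5):dx=+7,dy=+1->C; (3,6):dx=+6,dy=+4->C
  (4,5):dx=+2,dy=-7->D; (4,6):dx=+1,dy=-4->D; (5,6):dx=-1,dy=+3->D
Step 2: C = 9, D = 6, total pairs = 15.
Step 3: tau = (C - D)/(n(n-1)/2) = (9 - 6)/15 = 0.200000.
Step 4: Exact two-sided p-value (enumerate n! = 720 permutations of y under H0): p = 0.719444.
Step 5: alpha = 0.05. fail to reject H0.

tau_b = 0.2000 (C=9, D=6), p = 0.719444, fail to reject H0.
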